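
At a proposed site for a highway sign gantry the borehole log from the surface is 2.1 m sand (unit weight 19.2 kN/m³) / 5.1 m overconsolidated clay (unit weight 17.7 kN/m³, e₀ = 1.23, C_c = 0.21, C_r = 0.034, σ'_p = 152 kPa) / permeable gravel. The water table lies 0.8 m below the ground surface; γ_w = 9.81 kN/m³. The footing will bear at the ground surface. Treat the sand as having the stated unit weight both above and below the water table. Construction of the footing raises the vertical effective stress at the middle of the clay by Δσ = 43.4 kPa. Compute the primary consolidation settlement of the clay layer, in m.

Mid-depth of clay below the ground surface: z = 2.1 + 5.1/2 = 4.65 m.
Total vertical stress at mid-clay: σ_v = 19.2×2.1 + 17.7×2.55 = 85.455 kPa.
Pore pressure: u = 9.81×(4.65 − 0.8) = 37.769 kPa.
Initial effective stress: σ'_0 = σ_v − u = 85.455 − 37.769 = 47.686 kPa.
Final effective stress: σ'_f = 47.686 + 43.4 = 91.086 kPa.
σ'_f = 91.086 ≤ σ'_p = 152 kPa, so the clay remains overconsolidated and only the recompression index applies:
S_c = C_r·H/(1+e₀)·log₁₀(σ'_f/σ'_0) = 0.034×5.1/2.23×log₁₀(91.086/47.686)
    = 0.077758 × 0.28106 = 0.02185 m

S_c ≈ 0.0219 m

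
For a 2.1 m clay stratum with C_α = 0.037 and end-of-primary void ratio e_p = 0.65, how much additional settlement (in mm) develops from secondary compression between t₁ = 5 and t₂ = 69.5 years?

Secondary compression: S_s = C_α·H/(1+e_p)·log₁₀(t₂/t₁)
S_s = 0.037×2.1/(1+0.65)×log₁₀(69.5/5)
    = 0.04709 × 1.143 = 0.05383 m

S_s ≈ 53.8 mm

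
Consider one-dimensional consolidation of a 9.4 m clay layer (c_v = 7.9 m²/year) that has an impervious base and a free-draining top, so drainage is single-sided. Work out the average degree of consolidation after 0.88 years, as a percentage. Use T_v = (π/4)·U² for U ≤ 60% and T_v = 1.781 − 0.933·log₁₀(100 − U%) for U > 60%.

U ≈ 31.7 %

Drainage path length: H_d = H = 9.4 m (single drainage).
T_v = c_v·t/H_d² = 7.9×0.88/9.4² = 0.078678.
T_v = 0.078678 corresponds to the U ≤ 60% branch:
U = √(4T_v/π) = 0.3165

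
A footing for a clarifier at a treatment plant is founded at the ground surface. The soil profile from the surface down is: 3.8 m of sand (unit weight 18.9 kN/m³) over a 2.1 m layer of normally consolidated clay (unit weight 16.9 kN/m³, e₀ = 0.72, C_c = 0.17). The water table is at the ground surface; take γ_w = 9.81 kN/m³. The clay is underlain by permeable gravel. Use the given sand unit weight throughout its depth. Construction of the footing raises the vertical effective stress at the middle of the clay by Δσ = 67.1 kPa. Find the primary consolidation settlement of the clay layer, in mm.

Mid-depth of clay below the ground surface: z = 3.8 + 2.1/2 = 4.85 m.
Total vertical stress at mid-clay: σ_v = 18.9×3.8 + 16.9×1.05 = 89.565 kPa.
Pore pressure: u = 9.81×(4.85 − 0) = 47.578 kPa.
Initial effective stress: σ'_0 = σ_v − u = 89.565 − 47.578 = 41.987 kPa.
Final effective stress: σ'_f = σ'_0 + Δσ = 41.987 + 67.1 = 109.09 kPa.
Normally consolidated clay, so the full stress increment lies on the virgin compression line:
S_c = C_c·H/(1+e₀)·log₁₀(σ'_f/σ'_0) = 0.17×2.1/(1+0.72)×log₁₀(109.09/41.987)
    = 0.20756 × 0.41467 = 0.08607 m

S_c ≈ 86.1 mm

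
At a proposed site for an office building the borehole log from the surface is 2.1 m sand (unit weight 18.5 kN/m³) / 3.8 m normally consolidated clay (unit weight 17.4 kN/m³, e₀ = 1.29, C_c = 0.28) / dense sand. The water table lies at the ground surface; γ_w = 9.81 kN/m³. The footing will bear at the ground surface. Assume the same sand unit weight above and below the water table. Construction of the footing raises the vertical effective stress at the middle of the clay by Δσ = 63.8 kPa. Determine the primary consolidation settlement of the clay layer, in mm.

S_c ≈ 218 mm

Mid-depth of clay below the ground surface: z = 2.1 + 3.8/2 = 4 m.
Total vertical stress at mid-clay: σ_v = 18.5×2.1 + 17.4×1.9 = 71.91 kPa.
Pore pressure: u = 9.81×(4 − 0) = 39.24 kPa.
Initial effective stress: σ'_0 = σ_v − u = 71.91 − 39.24 = 32.67 kPa.
Final effective stress: σ'_f = σ'_0 + Δσ = 32.67 + 63.8 = 96.47 kPa.
Normally consolidated clay, so the full stress increment lies on the virgin compression line:
S_c = C_c·H/(1+e₀)·log₁₀(σ'_f/σ'_0) = 0.28×3.8/(1+1.29)×log₁₀(96.47/32.67)
    = 0.46463 × 0.47024 = 0.2185 m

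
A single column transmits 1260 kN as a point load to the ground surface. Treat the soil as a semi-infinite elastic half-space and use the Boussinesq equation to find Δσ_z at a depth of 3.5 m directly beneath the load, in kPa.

Δσ_z ≈ 49.1 kPa

Boussinesq vertical stress below a point load on an elastic half-space:
Δσ_z = 3P/(2πz²) · [1 + (r/z)²]^(−5/2)
r/z = 0/3.5 = 0; [1+(r/z)²]^(−5/2) = 1.
Δσ_z = 3×1260/(2π×3.5²) × 1 = 49.111 × 1 = 49.11 kPa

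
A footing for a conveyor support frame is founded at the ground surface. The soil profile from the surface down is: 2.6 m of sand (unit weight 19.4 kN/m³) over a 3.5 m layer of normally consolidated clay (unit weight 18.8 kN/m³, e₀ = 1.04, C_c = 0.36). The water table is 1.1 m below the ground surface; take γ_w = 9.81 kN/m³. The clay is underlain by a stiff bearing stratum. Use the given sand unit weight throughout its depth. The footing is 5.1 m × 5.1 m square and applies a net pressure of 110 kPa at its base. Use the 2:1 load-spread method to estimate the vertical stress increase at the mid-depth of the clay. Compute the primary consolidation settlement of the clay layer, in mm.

Mid-depth of clay below the ground surface: z = 2.6 + 3.5/2 = 4.35 m.
Total vertical stress at mid-clay: σ_v = 19.4×2.6 + 18.8×1.75 = 83.34 kPa.
Pore pressure: u = 9.81×(4.35 − 1.1) = 31.883 kPa.
Initial effective stress: σ'_0 = σ_v − u = 83.34 − 31.883 = 51.457 kPa.
Stress increase at mid-clay by the 2:1 spreading method:
Δσ = qBL/((B+z)(L+z)) = 110×5.1×5.1/((5.1+4.35)(5.1+4.35)) = 32.038 kPa
Final effective stress: σ'_f = σ'_0 + Δσ = 51.457 + 32.038 = 83.495 kPa.
Normally consolidated clay, so the full stress increment lies on the virgin compression line:
S_c = C_c·H/(1+e₀)·log₁₀(σ'_f/σ'_0) = 0.36×3.5/(1+1.04)×log₁₀(83.495/51.457)
    = 0.61765 × 0.21022 = 0.1298 m

S_c ≈ 130 mm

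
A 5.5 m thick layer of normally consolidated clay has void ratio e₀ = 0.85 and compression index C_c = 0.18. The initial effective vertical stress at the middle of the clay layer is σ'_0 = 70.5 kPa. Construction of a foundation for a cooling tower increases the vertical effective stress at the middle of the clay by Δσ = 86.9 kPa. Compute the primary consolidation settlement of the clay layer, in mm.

S_c ≈ 187 mm

Final effective stress: σ'_f = σ'_0 + Δσ = 70.5 + 86.9 = 157.4 kPa.
Normally consolidated clay, so the full stress increment lies on the virgin compression line:
S_c = C_c·H/(1+e₀)·log₁₀(σ'_f/σ'_0) = 0.18×5.5/(1+0.85)×log₁₀(157.4/70.5)
    = 0.53514 × 0.34882 = 0.1867 m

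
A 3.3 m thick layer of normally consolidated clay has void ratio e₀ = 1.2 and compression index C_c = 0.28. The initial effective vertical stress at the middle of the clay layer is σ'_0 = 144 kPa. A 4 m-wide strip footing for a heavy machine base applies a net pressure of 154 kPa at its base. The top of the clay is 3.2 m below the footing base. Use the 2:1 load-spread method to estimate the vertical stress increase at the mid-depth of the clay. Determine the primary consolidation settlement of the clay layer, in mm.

S_c ≈ 71.9 mm

Mid-depth of clay below the footing base: z = 3.2 + 3.3/2 = 4.85 m.
Stress increase at mid-clay by the 2:1 spreading method:
Δσ = qB/(B+z) = 154×4/(4+4.85) = 69.605 kPa
Final effective stress: σ'_f = σ'_0 + Δσ = 144 + 69.605 = 213.61 kPa.
Normally consolidated clay, so the full stress increment lies on the virgin compression line:
S_c = C_c·H/(1+e₀)·log₁₀(σ'_f/σ'_0) = 0.28×3.3/(1+1.2)×log₁₀(213.61/144)
    = 0.42 × 0.17126 = 0.07193 m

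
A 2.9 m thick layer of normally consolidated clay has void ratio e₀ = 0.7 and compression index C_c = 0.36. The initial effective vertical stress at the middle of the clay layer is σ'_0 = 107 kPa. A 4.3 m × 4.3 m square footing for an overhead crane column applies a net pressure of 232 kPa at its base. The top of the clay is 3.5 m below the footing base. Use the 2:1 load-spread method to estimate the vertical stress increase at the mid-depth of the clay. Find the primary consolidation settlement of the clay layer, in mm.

Mid-depth of clay below the footing base: z = 3.5 + 2.9/2 = 4.95 m.
Stress increase at mid-clay by the 2:1 spreading method:
Δσ = qBL/((B+z)(L+z)) = 232×4.3×4.3/((4.3+4.95)(4.3+4.95)) = 50.135 kPa
Final effective stress: σ'_f = σ'_0 + Δσ = 107 + 50.135 = 157.13 kPa.
Normally consolidated clay, so the full stress increment lies on the virgin compression line:
S_c = C_c·H/(1+e₀)·log₁₀(σ'_f/σ'_0) = 0.36×2.9/(1+0.7)×log₁₀(157.13/107)
    = 0.61412 × 0.16688 = 0.1025 m

S_c ≈ 102 mm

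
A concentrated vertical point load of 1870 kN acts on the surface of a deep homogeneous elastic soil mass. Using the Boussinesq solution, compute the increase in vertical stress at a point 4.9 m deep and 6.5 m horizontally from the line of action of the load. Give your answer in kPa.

Δσ_z ≈ 2.94 kPa

Boussinesq vertical stress below a point load on an elastic half-space:
Δσ_z = 3P/(2πz²) · [1 + (r/z)²]^(−5/2)
r/z = 6.5/4.9 = 1.3265; [1+(r/z)²]^(−5/2) = 0.079041.
Δσ_z = 3×1870/(2π×4.9²) × 0.079041 = 37.187 × 0.079041 = 2.939 kPa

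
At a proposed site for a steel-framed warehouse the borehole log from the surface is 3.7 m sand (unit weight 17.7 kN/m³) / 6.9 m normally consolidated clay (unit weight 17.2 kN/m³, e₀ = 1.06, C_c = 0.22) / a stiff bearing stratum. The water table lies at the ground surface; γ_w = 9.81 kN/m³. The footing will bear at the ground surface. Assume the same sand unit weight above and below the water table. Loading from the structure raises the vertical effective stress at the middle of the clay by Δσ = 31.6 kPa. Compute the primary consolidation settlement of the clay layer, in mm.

Mid-depth of clay below the ground surface: z = 3.7 + 6.9/2 = 7.15 m.
Total vertical stress at mid-clay: σ_v = 17.7×3.7 + 17.2×3.45 = 124.83 kPa.
Pore pressure: u = 9.81×(7.15 − 0) = 70.142 kPa.
Initial effective stress: σ'_0 = σ_v − u = 124.83 − 70.142 = 54.688 kPa.
Final effective stress: σ'_f = σ'_0 + Δσ = 54.688 + 31.6 = 86.288 kPa.
Normally consolidated clay, so the full stress increment lies on the virgin compression line:
S_c = C_c·H/(1+e₀)·log₁₀(σ'_f/σ'_0) = 0.22×6.9/(1+1.06)×log₁₀(86.288/54.688)
    = 0.73689 × 0.19806 = 0.1459 m

S_c ≈ 146 mm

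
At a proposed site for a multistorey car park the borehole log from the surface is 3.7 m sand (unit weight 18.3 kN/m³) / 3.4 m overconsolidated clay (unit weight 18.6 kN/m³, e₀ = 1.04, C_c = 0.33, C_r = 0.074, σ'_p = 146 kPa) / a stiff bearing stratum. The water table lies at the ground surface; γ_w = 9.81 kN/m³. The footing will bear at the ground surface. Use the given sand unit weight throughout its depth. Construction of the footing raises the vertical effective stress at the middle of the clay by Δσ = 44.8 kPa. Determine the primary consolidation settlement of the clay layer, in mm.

Mid-depth of clay below the ground surface: z = 3.7 + 3.4/2 = 5.4 m.
Total vertical stress at mid-clay: σ_v = 18.3×3.7 + 18.6×1.7 = 99.33 kPa.
Pore pressure: u = 9.81×(5.4 − 0) = 52.974 kPa.
Initial effective stress: σ'_0 = σ_v − u = 99.33 − 52.974 = 46.356 kPa.
Final effective stress: σ'_f = 46.356 + 44.8 = 91.156 kPa.
σ'_f = 91.156 ≤ σ'_p = 146 kPa, so the clay remains overconsolidated and only the recompression index applies:
S_c = C_r·H/(1+e₀)·log₁₀(σ'_f/σ'_0) = 0.074×3.4/2.04×log₁₀(91.156/46.356)
    = 0.12334 × 0.29368 = 0.03622 m

S_c ≈ 36.2 mm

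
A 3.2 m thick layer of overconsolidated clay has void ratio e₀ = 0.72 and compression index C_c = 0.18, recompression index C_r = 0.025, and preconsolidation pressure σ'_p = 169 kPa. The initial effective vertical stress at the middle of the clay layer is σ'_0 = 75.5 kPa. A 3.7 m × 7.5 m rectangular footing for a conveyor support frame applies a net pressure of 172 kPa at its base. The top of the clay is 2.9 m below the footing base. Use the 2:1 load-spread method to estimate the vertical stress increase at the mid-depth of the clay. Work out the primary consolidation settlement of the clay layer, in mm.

Mid-depth of clay below the footing base: z = 2.9 + 3.2/2 = 4.5 m.
Stress increase at mid-clay by the 2:1 spreading method:
Δσ = qBL/((B+z)(L+z)) = 172×3.7×7.5/((3.7+4.5)(7.5+4.5)) = 48.506 kPa
Final effective stress: σ'_f = 75.5 + 48.506 = 124.01 kPa.
σ'_f = 124.01 ≤ σ'_p = 169 kPa, so the clay remains overconsolidated and only the recompression index applies:
S_c = C_r·H/(1+e₀)·log₁₀(σ'_f/σ'_0) = 0.025×3.2/1.72×log₁₀(124.01/75.5)
    = 0.046513 × 0.21551 = 0.01002 m

S_c ≈ 10 mm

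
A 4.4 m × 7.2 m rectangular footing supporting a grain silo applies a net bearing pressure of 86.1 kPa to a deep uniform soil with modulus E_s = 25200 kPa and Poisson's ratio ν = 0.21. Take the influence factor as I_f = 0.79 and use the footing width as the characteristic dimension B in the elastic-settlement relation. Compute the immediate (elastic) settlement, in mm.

S_e ≈ 11.4 mm

Immediate (elastic) settlement: S_e = q·B·(1−ν²)/E_s · I_f.
S_e = 86.1 × 4.4 × (1 − 0.21²) / 25200 × 0.79
    = 86.1 × 4.4 × 0.9559 / 25200 × 0.79
    = 0.01135 m = 11.35 mm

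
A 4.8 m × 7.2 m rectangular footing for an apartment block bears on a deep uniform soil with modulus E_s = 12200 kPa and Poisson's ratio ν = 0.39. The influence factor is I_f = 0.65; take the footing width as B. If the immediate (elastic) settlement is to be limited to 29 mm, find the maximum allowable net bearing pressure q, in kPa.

q ≈ 134 kPa

S_e = q·B·(1−ν²)/E_s · I_f  ⇒  q = S_e·E_s / (B·(1−ν²)·I_f).
q = 0.029 × 12200 / (4.8 × 0.8479 × 0.65) = 133.7 kPa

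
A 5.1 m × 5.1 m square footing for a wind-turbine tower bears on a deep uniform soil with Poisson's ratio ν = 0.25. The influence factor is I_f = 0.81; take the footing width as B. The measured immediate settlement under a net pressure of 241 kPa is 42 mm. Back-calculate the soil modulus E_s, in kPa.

S_e = q·B·(1−ν²)/E_s · I_f  ⇒  E_s = q·B·(1−ν²)·I_f / S_e.
E_s = 241 × 5.1 × 0.9375 × 0.81 / 0.042 = 22220 kPa

E_s ≈ 22200 kPa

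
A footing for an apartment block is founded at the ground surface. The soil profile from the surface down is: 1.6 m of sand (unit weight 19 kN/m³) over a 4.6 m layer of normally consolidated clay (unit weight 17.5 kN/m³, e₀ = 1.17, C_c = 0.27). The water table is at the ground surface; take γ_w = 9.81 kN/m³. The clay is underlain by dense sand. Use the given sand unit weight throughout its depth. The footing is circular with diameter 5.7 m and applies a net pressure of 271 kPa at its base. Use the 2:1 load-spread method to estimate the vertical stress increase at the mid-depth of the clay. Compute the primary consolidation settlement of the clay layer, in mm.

Mid-depth of clay below the ground surface: z = 1.6 + 4.6/2 = 3.9 m.
Total vertical stress at mid-clay: σ_v = 19×1.6 + 17.5×2.3 = 70.65 kPa.
Pore pressure: u = 9.81×(3.9 − 0) = 38.259 kPa.
Initial effective stress: σ'_0 = σ_v − u = 70.65 − 38.259 = 32.391 kPa.
Stress increase at mid-clay by the 2:1 spreading method:
Δσ ≈ qD²/(D+z)² = 271×5.7²/(5.7+3.9)² = 95.538 kPa
Final effective stress: σ'_f = σ'_0 + Δσ = 32.391 + 95.538 = 127.93 kPa.
Normally consolidated clay, so the full stress increment lies on the virgin compression line:
S_c = C_c·H/(1+e₀)·log₁₀(σ'_f/σ'_0) = 0.27×4.6/(1+1.17)×log₁₀(127.93/32.391)
    = 0.57235 × 0.59655 = 0.3414 m

S_c ≈ 341 mm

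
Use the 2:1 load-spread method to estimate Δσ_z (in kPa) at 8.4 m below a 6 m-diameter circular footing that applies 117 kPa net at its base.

By the 2:1 method the load spreads at 1 horizontal : 2 vertical, so at depth z the loaded area has grown by z in each plan dimension:
Δσ ≈ qD²/(D+z)² = 117×6²/(6+8.4)² = 20.312 kPa

Δσ_z ≈ 20.3 kPa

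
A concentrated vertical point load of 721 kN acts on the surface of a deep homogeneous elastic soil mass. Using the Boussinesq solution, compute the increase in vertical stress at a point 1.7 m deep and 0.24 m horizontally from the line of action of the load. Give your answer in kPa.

Boussinesq vertical stress below a point load on an elastic half-space:
Δσ_z = 3P/(2πz²) · [1 + (r/z)²]^(−5/2)
r/z = 0.24/1.7 = 0.14118; [1+(r/z)²]^(−5/2) = 0.95186.
Δσ_z = 3×721/(2π×1.7²) × 0.95186 = 119.12 × 0.95186 = 113.4 kPa

Δσ_z ≈ 113 kPa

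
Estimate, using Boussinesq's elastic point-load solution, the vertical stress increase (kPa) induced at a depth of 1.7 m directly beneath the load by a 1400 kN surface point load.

Δσ_z ≈ 231 kPa

Boussinesq vertical stress below a point load on an elastic half-space:
Δσ_z = 3P/(2πz²) · [1 + (r/z)²]^(−5/2)
r/z = 0/1.7 = 0; [1+(r/z)²]^(−5/2) = 1.
Δσ_z = 3×1400/(2π×1.7²) × 1 = 231.3 × 1 = 231.3 kPa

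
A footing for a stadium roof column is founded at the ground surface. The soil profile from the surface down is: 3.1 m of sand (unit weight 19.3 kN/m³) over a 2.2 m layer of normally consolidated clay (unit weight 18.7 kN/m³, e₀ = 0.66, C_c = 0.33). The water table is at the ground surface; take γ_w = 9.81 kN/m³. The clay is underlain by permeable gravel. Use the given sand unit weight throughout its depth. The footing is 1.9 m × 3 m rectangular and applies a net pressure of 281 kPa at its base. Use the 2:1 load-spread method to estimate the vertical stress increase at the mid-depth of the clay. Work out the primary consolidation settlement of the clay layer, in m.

S_c ≈ 0.125 m

Mid-depth of clay below the ground surface: z = 3.1 + 2.2/2 = 4.2 m.
Total vertical stress at mid-clay: σ_v = 19.3×3.1 + 18.7×1.1 = 80.4 kPa.
Pore pressure: u = 9.81×(4.2 − 0) = 41.202 kPa.
Initial effective stress: σ'_0 = σ_v − u = 80.4 − 41.202 = 39.198 kPa.
Stress increase at mid-clay by the 2:1 spreading method:
Δσ = qBL/((B+z)(L+z)) = 281×1.9×3/((1.9+4.2)(3+4.2)) = 36.469 kPa
Final effective stress: σ'_f = σ'_0 + Δσ = 39.198 + 36.469 = 75.667 kPa.
Normally consolidated clay, so the full stress increment lies on the virgin compression line:
S_c = C_c·H/(1+e₀)·log₁₀(σ'_f/σ'_0) = 0.33×2.2/(1+0.66)×log₁₀(75.667/39.198)
    = 0.43735 × 0.28564 = 0.1249 m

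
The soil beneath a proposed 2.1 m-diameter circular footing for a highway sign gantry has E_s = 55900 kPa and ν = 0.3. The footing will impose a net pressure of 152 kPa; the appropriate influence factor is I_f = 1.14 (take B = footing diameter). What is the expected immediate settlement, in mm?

Immediate (elastic) settlement: S_e = q·B·(1−ν²)/E_s · I_f.
S_e = 152 × 2.1 × (1 − 0.3²) / 55900 × 1.14
    = 152 × 2.1 × 0.91 / 55900 × 1.14
    = 0.005924 m = 5.924 mm

S_e ≈ 5.92 mm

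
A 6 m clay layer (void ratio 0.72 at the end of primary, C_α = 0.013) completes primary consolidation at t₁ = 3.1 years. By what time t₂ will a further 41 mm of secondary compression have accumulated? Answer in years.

S_s = C_α·H/(1+e_p)·log₁₀(t₂/t₁) ⇒ log₁₀(t₂/t₁) = S_s·(1+e_p)/(C_α·H).
log₁₀(t₂/t₁) = 0.041 × (1+0.72) / (0.013×6) = 0.9041
t₂ = t₁ × 10^0.9041 = 3.1 × 8.019 = 24.86 years

t₂ ≈ 24.9 years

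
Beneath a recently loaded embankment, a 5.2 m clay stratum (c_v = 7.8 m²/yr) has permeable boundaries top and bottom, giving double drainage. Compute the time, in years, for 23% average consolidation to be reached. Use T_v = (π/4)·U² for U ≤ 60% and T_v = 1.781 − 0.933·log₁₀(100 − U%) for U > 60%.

t ≈ 0.036 years

Drainage path length: H_d = H/2 = 2.6 m (double drainage).
U ≤ 60%: T_v = (π/4)·U² = (π/4)×0.23² = 0.041548.
t = T_v·H_d²/c_v = 0.041548×2.6²/7.8 = 0.03601 years.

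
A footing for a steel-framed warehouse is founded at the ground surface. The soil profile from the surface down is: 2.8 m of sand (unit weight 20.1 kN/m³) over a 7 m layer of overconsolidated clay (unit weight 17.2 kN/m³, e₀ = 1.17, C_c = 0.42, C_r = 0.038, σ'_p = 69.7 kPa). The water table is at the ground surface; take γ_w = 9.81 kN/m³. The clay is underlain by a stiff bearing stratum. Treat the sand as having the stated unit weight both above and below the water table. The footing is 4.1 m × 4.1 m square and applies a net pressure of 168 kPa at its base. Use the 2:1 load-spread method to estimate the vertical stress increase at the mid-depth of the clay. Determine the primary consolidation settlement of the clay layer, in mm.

Mid-depth of clay below the ground surface: z = 2.8 + 7/2 = 6.3 m.
Total vertical stress at mid-clay: σ_v = 20.1×2.8 + 17.2×3.5 = 116.48 kPa.
Pore pressure: u = 9.81×(6.3 − 0) = 61.803 kPa.
Initial effective stress: σ'_0 = σ_v − u = 116.48 − 61.803 = 54.677 kPa.
Stress increase at mid-clay by the 2:1 spreading method:
Δσ = qBL/((B+z)(L+z)) = 168×4.1×4.1/((4.1+6.3)(4.1+6.3)) = 26.11 kPa
Final effective stress: σ'_f = 54.677 + 26.11 = 80.787 kPa.
σ'_f = 80.787 > σ'_p = 69.7 kPa, so the stress path crosses the preconsolidation pressure — recompression up to σ'_p, then virgin compression beyond:
S_c = H/(1+e₀)·[C_r·log₁₀(σ'_p/σ'_0) + C_c·log₁₀(σ'_f/σ'_p)]
    = 7/2.17 × [0.038×log₁₀(69.7/54.677) + 0.42×log₁₀(80.787/69.7)]
    = 3.2258 × [0.0040063 + 0.026926] = 0.09978 m

S_c ≈ 99.8 mm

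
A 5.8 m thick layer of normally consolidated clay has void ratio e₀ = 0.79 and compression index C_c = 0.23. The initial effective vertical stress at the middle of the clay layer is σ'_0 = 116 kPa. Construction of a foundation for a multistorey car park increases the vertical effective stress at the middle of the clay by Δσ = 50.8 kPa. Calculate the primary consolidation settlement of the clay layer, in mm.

S_c ≈ 118 mm

Final effective stress: σ'_f = σ'_0 + Δσ = 116 + 50.8 = 166.8 kPa.
Normally consolidated clay, so the full stress increment lies on the virgin compression line:
S_c = C_c·H/(1+e₀)·log₁₀(σ'_f/σ'_0) = 0.23×5.8/(1+0.79)×log₁₀(166.8/116)
    = 0.74525 × 0.15774 = 0.1176 m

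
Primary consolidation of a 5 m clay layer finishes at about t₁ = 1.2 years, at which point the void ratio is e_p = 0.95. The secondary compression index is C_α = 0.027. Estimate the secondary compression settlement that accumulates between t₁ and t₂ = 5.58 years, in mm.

S_s ≈ 46.2 mm

Secondary compression: S_s = C_α·H/(1+e_p)·log₁₀(t₂/t₁)
S_s = 0.027×5/(1+0.95)×log₁₀(5.58/1.2)
    = 0.06923 × 0.6675 = 0.04621 m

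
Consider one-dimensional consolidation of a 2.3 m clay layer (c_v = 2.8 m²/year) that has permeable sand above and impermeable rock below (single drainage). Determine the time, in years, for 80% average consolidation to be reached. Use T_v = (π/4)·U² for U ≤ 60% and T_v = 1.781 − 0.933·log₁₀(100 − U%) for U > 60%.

Drainage path length: H_d = H = 2.3 m (single drainage).
U > 60%: T_v = 1.781 − 0.933·log₁₀(100 − 80) = 0.56714.
t = T_v·H_d²/c_v = 0.56714×2.3²/2.8 = 1.071 years.

t ≈ 1.07 years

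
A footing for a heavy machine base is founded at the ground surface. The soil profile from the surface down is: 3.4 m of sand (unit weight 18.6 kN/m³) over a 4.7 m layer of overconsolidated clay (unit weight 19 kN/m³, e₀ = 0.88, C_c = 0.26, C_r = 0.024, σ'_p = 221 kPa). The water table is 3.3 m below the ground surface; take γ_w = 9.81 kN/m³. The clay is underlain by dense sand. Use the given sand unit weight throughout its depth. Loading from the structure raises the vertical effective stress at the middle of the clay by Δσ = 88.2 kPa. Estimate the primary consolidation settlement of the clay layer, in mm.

Mid-depth of clay below the ground surface: z = 3.4 + 4.7/2 = 5.75 m.
Total vertical stress at mid-clay: σ_v = 18.6×3.4 + 19×2.35 = 107.89 kPa.
Pore pressure: u = 9.81×(5.75 − 3.3) = 24.035 kPa.
Initial effective stress: σ'_0 = σ_v − u = 107.89 − 24.035 = 83.855 kPa.
Final effective stress: σ'_f = 83.855 + 88.2 = 172.06 kPa.
σ'_f = 172.06 ≤ σ'_p = 221 kPa, so the clay remains overconsolidated and only the recompression index applies:
S_c = C_r·H/(1+e₀)·log₁₀(σ'_f/σ'_0) = 0.024×4.7/1.88×log₁₀(172.06/83.855)
    = 0.06 × 0.31215 = 0.01873 m

S_c ≈ 18.7 mm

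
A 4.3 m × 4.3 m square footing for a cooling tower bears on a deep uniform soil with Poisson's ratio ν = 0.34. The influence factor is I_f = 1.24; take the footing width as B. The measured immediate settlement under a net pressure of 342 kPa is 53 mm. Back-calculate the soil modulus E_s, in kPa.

S_e = q·B·(1−ν²)/E_s · I_f  ⇒  E_s = q·B·(1−ν²)·I_f / S_e.
E_s = 342 × 4.3 × 0.8844 × 1.24 / 0.053 = 30430 kPa

E_s ≈ 30400 kPa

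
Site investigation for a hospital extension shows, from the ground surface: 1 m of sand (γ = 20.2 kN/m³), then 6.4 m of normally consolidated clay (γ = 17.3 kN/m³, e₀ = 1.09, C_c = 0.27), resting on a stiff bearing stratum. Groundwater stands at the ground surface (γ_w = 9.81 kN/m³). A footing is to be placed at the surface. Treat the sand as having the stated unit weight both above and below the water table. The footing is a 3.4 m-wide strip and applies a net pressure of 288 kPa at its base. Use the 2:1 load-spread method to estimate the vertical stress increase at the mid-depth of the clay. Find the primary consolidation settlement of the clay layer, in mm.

S_c ≈ 559 mm

Mid-depth of clay below the ground surface: z = 1 + 6.4/2 = 4.2 m.
Total vertical stress at mid-clay: σ_v = 20.2×1 + 17.3×3.2 = 75.56 kPa.
Pore pressure: u = 9.81×(4.2 − 0) = 41.202 kPa.
Initial effective stress: σ'_0 = σ_v − u = 75.56 − 41.202 = 34.358 kPa.
Stress increase at mid-clay by the 2:1 spreading method:
Δσ = qB/(B+z) = 288×3.4/(3.4+4.2) = 128.84 kPa
Final effective stress: σ'_f = σ'_0 + Δσ = 34.358 + 128.84 = 163.2 kPa.
Normally consolidated clay, so the full stress increment lies on the virgin compression line:
S_c = C_c·H/(1+e₀)·log₁₀(σ'_f/σ'_0) = 0.27×6.4/(1+1.09)×log₁₀(163.2/34.358)
    = 0.82679 × 0.67669 = 0.5595 m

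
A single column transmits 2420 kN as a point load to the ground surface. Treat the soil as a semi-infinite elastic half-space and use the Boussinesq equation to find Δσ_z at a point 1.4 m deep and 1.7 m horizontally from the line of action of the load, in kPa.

Boussinesq vertical stress below a point load on an elastic half-space:
Δσ_z = 3P/(2πz²) · [1 + (r/z)²]^(−5/2)
r/z = 1.7/1.4 = 1.2143; [1+(r/z)²]^(−5/2) = 0.10382.
Δσ_z = 3×2420/(2π×1.4²) × 0.10382 = 589.52 × 0.10382 = 61.2 kPa

Δσ_z ≈ 61.2 kPa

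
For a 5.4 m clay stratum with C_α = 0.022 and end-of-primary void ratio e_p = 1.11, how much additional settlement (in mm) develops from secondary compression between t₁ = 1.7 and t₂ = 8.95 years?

Secondary compression: S_s = C_α·H/(1+e_p)·log₁₀(t₂/t₁)
S_s = 0.022×5.4/(1+1.11)×log₁₀(8.95/1.7)
    = 0.0563 × 0.7214 = 0.04062 m

S_s ≈ 40.6 mm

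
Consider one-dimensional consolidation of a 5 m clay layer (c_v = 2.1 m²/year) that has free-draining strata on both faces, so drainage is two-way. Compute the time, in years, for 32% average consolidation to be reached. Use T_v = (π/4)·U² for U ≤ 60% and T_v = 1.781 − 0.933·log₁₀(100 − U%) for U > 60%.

t ≈ 0.239 years

Drainage path length: H_d = H/2 = 2.5 m (double drainage).
U ≤ 60%: T_v = (π/4)·U² = (π/4)×0.32² = 0.080425.
t = T_v·H_d²/c_v = 0.080425×2.5²/2.1 = 0.2394 years.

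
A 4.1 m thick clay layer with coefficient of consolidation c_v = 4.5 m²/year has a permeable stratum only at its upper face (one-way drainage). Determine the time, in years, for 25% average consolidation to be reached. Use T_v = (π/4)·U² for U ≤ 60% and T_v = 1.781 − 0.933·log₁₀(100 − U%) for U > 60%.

t ≈ 0.183 years

Drainage path length: H_d = H = 4.1 m (single drainage).
U ≤ 60%: T_v = (π/4)·U² = (π/4)×0.25² = 0.049087.
t = T_v·H_d²/c_v = 0.049087×4.1²/4.5 = 0.1834 years.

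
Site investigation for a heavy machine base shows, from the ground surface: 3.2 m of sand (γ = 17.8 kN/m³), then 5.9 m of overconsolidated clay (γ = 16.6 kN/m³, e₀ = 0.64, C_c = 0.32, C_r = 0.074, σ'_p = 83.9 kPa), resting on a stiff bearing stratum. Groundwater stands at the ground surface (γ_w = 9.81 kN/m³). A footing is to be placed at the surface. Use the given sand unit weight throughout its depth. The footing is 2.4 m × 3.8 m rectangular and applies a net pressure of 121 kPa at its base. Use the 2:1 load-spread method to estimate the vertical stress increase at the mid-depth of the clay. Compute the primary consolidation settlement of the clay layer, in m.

S_c ≈ 0.0289 m

Mid-depth of clay below the ground surface: z = 3.2 + 5.9/2 = 6.15 m.
Total vertical stress at mid-clay: σ_v = 17.8×3.2 + 16.6×2.95 = 105.93 kPa.
Pore pressure: u = 9.81×(6.15 − 0) = 60.332 kPa.
Initial effective stress: σ'_0 = σ_v − u = 105.93 − 60.332 = 45.598 kPa.
Stress increase at mid-clay by the 2:1 spreading method:
Δσ = qBL/((B+z)(L+z)) = 121×2.4×3.8/((2.4+6.15)(3.8+6.15)) = 12.972 kPa
Final effective stress: σ'_f = 45.598 + 12.972 = 58.57 kPa.
σ'_f = 58.57 ≤ σ'_p = 83.9 kPa, so the clay remains overconsolidated and only the recompression index applies:
S_c = C_r·H/(1+e₀)·log₁₀(σ'_f/σ'_0) = 0.074×5.9/1.64×log₁₀(58.57/45.598)
    = 0.26622 × 0.10873 = 0.02895 m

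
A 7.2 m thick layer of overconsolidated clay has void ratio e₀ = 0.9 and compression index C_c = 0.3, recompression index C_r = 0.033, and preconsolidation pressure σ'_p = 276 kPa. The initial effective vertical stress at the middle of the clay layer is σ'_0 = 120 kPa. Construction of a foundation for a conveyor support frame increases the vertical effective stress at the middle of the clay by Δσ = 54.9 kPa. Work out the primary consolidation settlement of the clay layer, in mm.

Final effective stress: σ'_f = 120 + 54.9 = 174.9 kPa.
σ'_f = 174.9 ≤ σ'_p = 276 kPa, so the clay remains overconsolidated and only the recompression index applies:
S_c = C_r·H/(1+e₀)·log₁₀(σ'_f/σ'_0) = 0.033×7.2/1.9×log₁₀(174.9/120)
    = 0.12505 × 0.16361 = 0.02046 m

S_c ≈ 20.5 mm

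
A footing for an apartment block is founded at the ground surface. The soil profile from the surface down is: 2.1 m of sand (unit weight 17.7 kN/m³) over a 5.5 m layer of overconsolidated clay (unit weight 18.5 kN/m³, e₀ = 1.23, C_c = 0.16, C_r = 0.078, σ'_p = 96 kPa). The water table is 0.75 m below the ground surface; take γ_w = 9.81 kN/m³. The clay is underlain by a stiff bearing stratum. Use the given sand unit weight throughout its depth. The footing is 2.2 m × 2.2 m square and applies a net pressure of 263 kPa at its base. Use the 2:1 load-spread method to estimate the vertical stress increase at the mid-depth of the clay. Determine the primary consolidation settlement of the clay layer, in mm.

S_c ≈ 35.8 mm

Mid-depth of clay below the ground surface: z = 2.1 + 5.5/2 = 4.85 m.
Total vertical stress at mid-clay: σ_v = 17.7×2.1 + 18.5×2.75 = 88.045 kPa.
Pore pressure: u = 9.81×(4.85 − 0.75) = 40.221 kPa.
Initial effective stress: σ'_0 = σ_v − u = 88.045 − 40.221 = 47.824 kPa.
Stress increase at mid-clay by the 2:1 spreading method:
Δσ = qBL/((B+z)(L+z)) = 263×2.2×2.2/((2.2+4.85)(2.2+4.85)) = 25.611 kPa
Final effective stress: σ'_f = 47.824 + 25.611 = 73.435 kPa.
σ'_f = 73.435 ≤ σ'_p = 96 kPa, so the clay remains overconsolidated and only the recompression index applies:
S_c = C_r·H/(1+e₀)·log₁₀(σ'_f/σ'_0) = 0.078×5.5/2.23×log₁₀(73.435/47.824)
    = 0.19238 × 0.18626 = 0.03583 m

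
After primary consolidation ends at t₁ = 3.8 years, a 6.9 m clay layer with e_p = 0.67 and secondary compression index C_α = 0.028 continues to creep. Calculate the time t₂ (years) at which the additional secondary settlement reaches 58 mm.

t₂ ≈ 12.1 years

S_s = C_α·H/(1+e_p)·log₁₀(t₂/t₁) ⇒ log₁₀(t₂/t₁) = S_s·(1+e_p)/(C_α·H).
log₁₀(t₂/t₁) = 0.058 × (1+0.67) / (0.028×6.9) = 0.5013
t₂ = t₁ × 10^0.5013 = 3.8 × 3.172 = 12.05 years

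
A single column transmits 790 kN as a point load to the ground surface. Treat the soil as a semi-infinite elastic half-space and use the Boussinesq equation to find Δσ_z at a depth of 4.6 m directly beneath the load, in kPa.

Δσ_z ≈ 17.8 kPa

Boussinesq vertical stress below a point load on an elastic half-space:
Δσ_z = 3P/(2πz²) · [1 + (r/z)²]^(−5/2)
r/z = 0/4.6 = 0; [1+(r/z)²]^(−5/2) = 1.
Δσ_z = 3×790/(2π×4.6²) × 1 = 17.826 × 1 = 17.83 kPa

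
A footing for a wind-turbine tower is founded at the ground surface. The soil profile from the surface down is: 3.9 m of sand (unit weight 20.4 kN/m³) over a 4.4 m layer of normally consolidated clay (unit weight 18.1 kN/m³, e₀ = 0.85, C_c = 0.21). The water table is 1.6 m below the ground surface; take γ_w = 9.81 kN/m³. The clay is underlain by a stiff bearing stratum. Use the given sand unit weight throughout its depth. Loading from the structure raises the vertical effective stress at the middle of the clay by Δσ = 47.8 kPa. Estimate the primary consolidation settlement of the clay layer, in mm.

S_c ≈ 107 mm

Mid-depth of clay below the ground surface: z = 3.9 + 4.4/2 = 6.1 m.
Total vertical stress at mid-clay: σ_v = 20.4×3.9 + 18.1×2.2 = 119.38 kPa.
Pore pressure: u = 9.81×(6.1 − 1.6) = 44.145 kPa.
Initial effective stress: σ'_0 = σ_v − u = 119.38 − 44.145 = 75.235 kPa.
Final effective stress: σ'_f = σ'_0 + Δσ = 75.235 + 47.8 = 123.03 kPa.
Normally consolidated clay, so the full stress increment lies on the virgin compression line:
S_c = C_c·H/(1+e₀)·log₁₀(σ'_f/σ'_0) = 0.21×4.4/(1+0.85)×log₁₀(123.03/75.235)
    = 0.49946 × 0.21359 = 0.1067 m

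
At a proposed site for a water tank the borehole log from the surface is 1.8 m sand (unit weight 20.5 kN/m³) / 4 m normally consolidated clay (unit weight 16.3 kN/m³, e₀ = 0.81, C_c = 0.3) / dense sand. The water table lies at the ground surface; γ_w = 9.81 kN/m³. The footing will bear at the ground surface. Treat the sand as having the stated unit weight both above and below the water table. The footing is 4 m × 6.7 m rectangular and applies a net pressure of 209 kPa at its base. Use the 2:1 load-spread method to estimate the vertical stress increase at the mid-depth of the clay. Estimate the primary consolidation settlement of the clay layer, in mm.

Mid-depth of clay below the ground surface: z = 1.8 + 4/2 = 3.8 m.
Total vertical stress at mid-clay: σ_v = 20.5×1.8 + 16.3×2 = 69.5 kPa.
Pore pressure: u = 9.81×(3.8 − 0) = 37.278 kPa.
Initial effective stress: σ'_0 = σ_v − u = 69.5 − 37.278 = 32.222 kPa.
Stress increase at mid-clay by the 2:1 spreading method:
Δσ = qBL/((B+z)(L+z)) = 209×4×6.7/((4+3.8)(6.7+3.8)) = 68.391 kPa
Final effective stress: σ'_f = σ'_0 + Δσ = 32.222 + 68.391 = 100.61 kPa.
Normally consolidated clay, so the full stress increment lies on the virgin compression line:
S_c = C_c·H/(1+e₀)·log₁₀(σ'_f/σ'_0) = 0.3×4/(1+0.81)×log₁₀(100.61/32.222)
    = 0.66298 × 0.49449 = 0.3278 m

S_c ≈ 328 mm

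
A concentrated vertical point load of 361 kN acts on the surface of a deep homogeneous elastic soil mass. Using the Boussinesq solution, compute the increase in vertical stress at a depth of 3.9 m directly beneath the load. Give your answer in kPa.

Boussinesq vertical stress below a point load on an elastic half-space:
Δσ_z = 3P/(2πz²) · [1 + (r/z)²]^(−5/2)
r/z = 0/3.9 = 0; [1+(r/z)²]^(−5/2) = 1.
Δσ_z = 3×361/(2π×3.9²) × 1 = 11.332 × 1 = 11.33 kPa

Δσ_z ≈ 11.3 kPa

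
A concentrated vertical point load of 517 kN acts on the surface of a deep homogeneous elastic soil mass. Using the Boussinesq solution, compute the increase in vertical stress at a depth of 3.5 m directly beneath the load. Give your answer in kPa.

Δσ_z ≈ 20.2 kPa

Boussinesq vertical stress below a point load on an elastic half-space:
Δσ_z = 3P/(2πz²) · [1 + (r/z)²]^(−5/2)
r/z = 0/3.5 = 0; [1+(r/z)²]^(−5/2) = 1.
Δσ_z = 3×517/(2π×3.5²) × 1 = 20.151 × 1 = 20.15 kPa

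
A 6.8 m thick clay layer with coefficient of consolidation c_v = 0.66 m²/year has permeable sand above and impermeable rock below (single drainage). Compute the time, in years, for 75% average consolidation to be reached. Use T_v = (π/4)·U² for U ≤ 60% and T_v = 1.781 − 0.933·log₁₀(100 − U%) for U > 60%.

Drainage path length: H_d = H = 6.8 m (single drainage).
U > 60%: T_v = 1.781 − 0.933·log₁₀(100 − 75) = 0.47672.
t = T_v·H_d²/c_v = 0.47672×6.8²/0.66 = 33.4 years.

t ≈ 33.4 years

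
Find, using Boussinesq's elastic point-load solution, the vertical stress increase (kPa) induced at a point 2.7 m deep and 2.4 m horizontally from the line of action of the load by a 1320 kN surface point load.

Boussinesq vertical stress below a point load on an elastic half-space:
Δσ_z = 3P/(2πz²) · [1 + (r/z)²]^(−5/2)
r/z = 2.4/2.7 = 0.88889; [1+(r/z)²]^(−5/2) = 0.23323.
Δσ_z = 3×1320/(2π×2.7²) × 0.23323 = 86.455 × 0.23323 = 20.16 kPa

Δσ_z ≈ 20.2 kPa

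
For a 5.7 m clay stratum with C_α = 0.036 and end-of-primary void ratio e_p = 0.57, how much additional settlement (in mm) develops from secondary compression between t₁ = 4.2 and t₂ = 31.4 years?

S_s ≈ 114 mm

Secondary compression: S_s = C_α·H/(1+e_p)·log₁₀(t₂/t₁)
S_s = 0.036×5.7/(1+0.57)×log₁₀(31.4/4.2)
    = 0.1307 × 0.8737 = 0.1142 m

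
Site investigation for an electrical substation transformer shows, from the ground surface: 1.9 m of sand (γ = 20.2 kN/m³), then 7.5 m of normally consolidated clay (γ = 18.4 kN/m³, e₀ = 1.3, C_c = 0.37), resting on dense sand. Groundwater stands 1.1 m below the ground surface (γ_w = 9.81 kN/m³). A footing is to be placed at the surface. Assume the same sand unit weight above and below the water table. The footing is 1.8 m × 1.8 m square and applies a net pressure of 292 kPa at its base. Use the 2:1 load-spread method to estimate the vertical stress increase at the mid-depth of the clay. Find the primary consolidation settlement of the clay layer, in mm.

Mid-depth of clay below the ground surface: z = 1.9 + 7.5/2 = 5.65 m.
Total vertical stress at mid-clay: σ_v = 20.2×1.9 + 18.4×3.75 = 107.38 kPa.
Pore pressure: u = 9.81×(5.65 − 1.1) = 44.636 kPa.
Initial effective stress: σ'_0 = σ_v − u = 107.38 − 44.636 = 62.744 kPa.
Stress increase at mid-clay by the 2:1 spreading method:
Δσ = qBL/((B+z)(L+z)) = 292×1.8×1.8/((1.8+5.65)(1.8+5.65)) = 17.046 kPa
Final effective stress: σ'_f = σ'_0 + Δσ = 62.744 + 17.046 = 79.79 kPa.
Normally consolidated clay, so the full stress increment lies on the virgin compression line:
S_c = C_c·H/(1+e₀)·log₁₀(σ'_f/σ'_0) = 0.37×7.5/(1+1.3)×log₁₀(79.79/62.744)
    = 1.2065 × 0.10438 = 0.1259 m

S_c ≈ 126 mm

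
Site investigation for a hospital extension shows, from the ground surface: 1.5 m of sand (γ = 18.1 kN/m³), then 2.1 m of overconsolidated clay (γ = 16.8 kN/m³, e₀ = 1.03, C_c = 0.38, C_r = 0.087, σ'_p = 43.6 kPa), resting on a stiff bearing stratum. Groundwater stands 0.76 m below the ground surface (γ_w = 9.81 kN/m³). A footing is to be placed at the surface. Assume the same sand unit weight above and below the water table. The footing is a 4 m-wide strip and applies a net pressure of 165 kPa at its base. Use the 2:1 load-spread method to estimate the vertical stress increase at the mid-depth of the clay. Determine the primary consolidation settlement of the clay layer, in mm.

Mid-depth of clay below the ground surface: z = 1.5 + 2.1/2 = 2.55 m.
Total vertical stress at mid-clay: σ_v = 18.1×1.5 + 16.8×1.05 = 44.79 kPa.
Pore pressure: u = 9.81×(2.55 − 0.76) = 17.56 kPa.
Initial effective stress: σ'_0 = σ_v − u = 44.79 − 17.56 = 27.23 kPa.
Stress increase at mid-clay by the 2:1 spreading method:
Δσ = qB/(B+z) = 165×4/(4+2.55) = 100.76 kPa
Final effective stress: σ'_f = 27.23 + 100.76 = 127.99 kPa.
σ'_f = 127.99 > σ'_p = 43.6 kPa, so the stress path crosses the preconsolidation pressure — recompression up to σ'_p, then virgin compression beyond:
S_c = H/(1+e₀)·[C_r·log₁₀(σ'_p/σ'_0) + C_c·log₁₀(σ'_f/σ'_p)]
    = 2.1/2.03 × [0.087×log₁₀(43.6/27.23) + 0.38×log₁₀(127.99/43.6)]
    = 1.0345 × [0.017786 + 0.17772] = 0.2023 m

S_c ≈ 202 mm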